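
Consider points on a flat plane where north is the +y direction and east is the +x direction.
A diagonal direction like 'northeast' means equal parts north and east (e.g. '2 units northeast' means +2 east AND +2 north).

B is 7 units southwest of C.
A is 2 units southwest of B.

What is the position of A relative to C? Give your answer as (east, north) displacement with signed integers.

Place C at the origin (east=0, north=0).
  B is 7 units southwest of C: delta (east=-7, north=-7); B at (east=-7, north=-7).
  A is 2 units southwest of B: delta (east=-2, north=-2); A at (east=-9, north=-9).
Therefore A relative to C: (east=-9, north=-9).

Answer: A is at (east=-9, north=-9) relative to C.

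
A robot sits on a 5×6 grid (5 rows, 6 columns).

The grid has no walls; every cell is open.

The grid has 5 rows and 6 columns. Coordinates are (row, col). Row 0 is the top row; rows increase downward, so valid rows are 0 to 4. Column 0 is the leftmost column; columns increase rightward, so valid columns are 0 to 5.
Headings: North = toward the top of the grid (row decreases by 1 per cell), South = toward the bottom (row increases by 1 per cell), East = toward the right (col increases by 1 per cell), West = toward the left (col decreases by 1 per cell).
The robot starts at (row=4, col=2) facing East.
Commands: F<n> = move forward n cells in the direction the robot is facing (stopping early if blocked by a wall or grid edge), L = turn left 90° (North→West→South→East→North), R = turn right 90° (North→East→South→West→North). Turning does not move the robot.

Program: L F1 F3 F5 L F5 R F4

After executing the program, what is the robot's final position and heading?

Answer: Final position: (row=0, col=0), facing North

Derivation:
Start: (row=4, col=2), facing East
  L: turn left, now facing North
  F1: move forward 1, now at (row=3, col=2)
  F3: move forward 3, now at (row=0, col=2)
  F5: move forward 0/5 (blocked), now at (row=0, col=2)
  L: turn left, now facing West
  F5: move forward 2/5 (blocked), now at (row=0, col=0)
  R: turn right, now facing North
  F4: move forward 0/4 (blocked), now at (row=0, col=0)
Final: (row=0, col=0), facing North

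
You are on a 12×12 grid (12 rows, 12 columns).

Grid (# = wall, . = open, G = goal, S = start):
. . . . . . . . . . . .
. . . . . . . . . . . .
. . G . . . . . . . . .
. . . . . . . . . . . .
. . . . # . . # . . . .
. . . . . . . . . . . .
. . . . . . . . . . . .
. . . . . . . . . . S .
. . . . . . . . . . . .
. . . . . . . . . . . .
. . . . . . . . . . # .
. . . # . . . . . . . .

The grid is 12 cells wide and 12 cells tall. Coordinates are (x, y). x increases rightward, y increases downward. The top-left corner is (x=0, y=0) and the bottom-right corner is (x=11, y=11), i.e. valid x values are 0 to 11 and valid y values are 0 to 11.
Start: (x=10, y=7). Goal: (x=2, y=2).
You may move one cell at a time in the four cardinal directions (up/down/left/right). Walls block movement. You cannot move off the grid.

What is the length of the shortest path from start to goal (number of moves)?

BFS from (x=10, y=7) until reaching (x=2, y=2):
  Distance 0: (x=10, y=7)
  Distance 1: (x=10, y=6), (x=9, y=7), (x=11, y=7), (x=10, y=8)
  Distance 2: (x=10, y=5), (x=9, y=6), (x=11, y=6), (x=8, y=7), (x=9, y=8), (x=11, y=8), (x=10, y=9)
  Distance 3: (x=10, y=4), (x=9, y=5), (x=11, y=5), (x=8, y=6), (x=7, y=7), (x=8, y=8), (x=9, y=9), (x=11, y=9)
  Distance 4: (x=10, y=3), (x=9, y=4), (x=11, y=4), (x=8, y=5), (x=7, y=6), (x=6, y=7), (x=7, y=8), (x=8, y=9), (x=9, y=10), (x=11, y=10)
  Distance 5: (x=10, y=2), (x=9, y=3), (x=11, y=3), (x=8, y=4), (x=7, y=5), (x=6, y=6), (x=5, y=7), (x=6, y=8), (x=7, y=9), (x=8, y=10), (x=9, y=11), (x=11, y=11)
  Distance 6: (x=10, y=1), (x=9, y=2), (x=11, y=2), (x=8, y=3), (x=6, y=5), (x=5, y=6), (x=4, y=7), (x=5, y=8), (x=6, y=9), (x=7, y=10), (x=8, y=11), (x=10, y=11)
  Distance 7: (x=10, y=0), (x=9, y=1), (x=11, y=1), (x=8, y=2), (x=7, y=3), (x=6, y=4), (x=5, y=5), (x=4, y=6), (x=3, y=7), (x=4, y=8), (x=5, y=9), (x=6, y=10), (x=7, y=11)
  Distance 8: (x=9, y=0), (x=11, y=0), (x=8, y=1), (x=7, y=2), (x=6, y=3), (x=5, y=4), (x=4, y=5), (x=3, y=6), (x=2, y=7), (x=3, y=8), (x=4, y=9), (x=5, y=10), (x=6, y=11)
  Distance 9: (x=8, y=0), (x=7, y=1), (x=6, y=2), (x=5, y=3), (x=3, y=5), (x=2, y=6), (x=1, y=7), (x=2, y=8), (x=3, y=9), (x=4, y=10), (x=5, y=11)
  Distance 10: (x=7, y=0), (x=6, y=1), (x=5, y=2), (x=4, y=3), (x=3, y=4), (x=2, y=5), (x=1, y=6), (x=0, y=7), (x=1, y=8), (x=2, y=9), (x=3, y=10), (x=4, y=11)
  Distance 11: (x=6, y=0), (x=5, y=1), (x=4, y=2), (x=3, y=3), (x=2, y=4), (x=1, y=5), (x=0, y=6), (x=0, y=8), (x=1, y=9), (x=2, y=10)
  Distance 12: (x=5, y=0), (x=4, y=1), (x=3, y=2), (x=2, y=3), (x=1, y=4), (x=0, y=5), (x=0, y=9), (x=1, y=10), (x=2, y=11)
  Distance 13: (x=4, y=0), (x=3, y=1), (x=2, y=2), (x=1, y=3), (x=0, y=4), (x=0, y=10), (x=1, y=11)  <- goal reached here
One shortest path (13 moves): (x=10, y=7) -> (x=9, y=7) -> (x=8, y=7) -> (x=7, y=7) -> (x=6, y=7) -> (x=5, y=7) -> (x=4, y=7) -> (x=3, y=7) -> (x=2, y=7) -> (x=2, y=6) -> (x=2, y=5) -> (x=2, y=4) -> (x=2, y=3) -> (x=2, y=2)

Answer: Shortest path length: 13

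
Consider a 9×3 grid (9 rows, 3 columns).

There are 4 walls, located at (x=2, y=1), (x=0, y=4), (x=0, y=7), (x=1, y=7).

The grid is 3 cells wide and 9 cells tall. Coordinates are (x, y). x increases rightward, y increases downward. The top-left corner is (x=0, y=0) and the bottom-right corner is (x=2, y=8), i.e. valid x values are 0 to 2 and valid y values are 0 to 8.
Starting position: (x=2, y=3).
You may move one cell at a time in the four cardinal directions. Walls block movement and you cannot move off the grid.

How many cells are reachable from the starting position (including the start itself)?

BFS flood-fill from (x=2, y=3):
  Distance 0: (x=2, y=3)
  Distance 1: (x=2, y=2), (x=1, y=3), (x=2, y=4)
  Distance 2: (x=1, y=2), (x=0, y=3), (x=1, y=4), (x=2, y=5)
  Distance 3: (x=1, y=1), (x=0, y=2), (x=1, y=5), (x=2, y=6)
  Distance 4: (x=1, y=0), (x=0, y=1), (x=0, y=5), (x=1, y=6), (x=2, y=7)
  Distance 5: (x=0, y=0), (x=2, y=0), (x=0, y=6), (x=2, y=8)
  Distance 6: (x=1, y=8)
  Distance 7: (x=0, y=8)
Total reachable: 23 (grid has 23 open cells total)

Answer: Reachable cells: 23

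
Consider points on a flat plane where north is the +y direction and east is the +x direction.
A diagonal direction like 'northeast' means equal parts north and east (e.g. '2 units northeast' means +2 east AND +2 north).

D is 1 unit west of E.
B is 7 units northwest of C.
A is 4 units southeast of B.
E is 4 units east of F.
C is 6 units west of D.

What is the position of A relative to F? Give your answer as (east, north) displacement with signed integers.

Place F at the origin (east=0, north=0).
  E is 4 units east of F: delta (east=+4, north=+0); E at (east=4, north=0).
  D is 1 unit west of E: delta (east=-1, north=+0); D at (east=3, north=0).
  C is 6 units west of D: delta (east=-6, north=+0); C at (east=-3, north=0).
  B is 7 units northwest of C: delta (east=-7, north=+7); B at (east=-10, north=7).
  A is 4 units southeast of B: delta (east=+4, north=-4); A at (east=-6, north=3).
Therefore A relative to F: (east=-6, north=3).

Answer: A is at (east=-6, north=3) relative to F.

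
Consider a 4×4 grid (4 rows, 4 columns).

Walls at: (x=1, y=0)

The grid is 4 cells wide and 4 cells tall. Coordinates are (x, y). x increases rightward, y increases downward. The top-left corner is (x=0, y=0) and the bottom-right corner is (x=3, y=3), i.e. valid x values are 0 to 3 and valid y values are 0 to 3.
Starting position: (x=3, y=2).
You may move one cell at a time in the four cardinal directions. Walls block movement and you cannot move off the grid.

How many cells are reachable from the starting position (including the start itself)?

BFS flood-fill from (x=3, y=2):
  Distance 0: (x=3, y=2)
  Distance 1: (x=3, y=1), (x=2, y=2), (x=3, y=3)
  Distance 2: (x=3, y=0), (x=2, y=1), (x=1, y=2), (x=2, y=3)
  Distance 3: (x=2, y=0), (x=1, y=1), (x=0, y=2), (x=1, y=3)
  Distance 4: (x=0, y=1), (x=0, y=3)
  Distance 5: (x=0, y=0)
Total reachable: 15 (grid has 15 open cells total)

Answer: Reachable cells: 15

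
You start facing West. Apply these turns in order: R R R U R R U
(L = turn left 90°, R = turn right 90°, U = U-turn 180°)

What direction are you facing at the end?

Start: West
  R (right (90° clockwise)) -> North
  R (right (90° clockwise)) -> East
  R (right (90° clockwise)) -> South
  U (U-turn (180°)) -> North
  R (right (90° clockwise)) -> East
  R (right (90° clockwise)) -> South
  U (U-turn (180°)) -> North
Final: North

Answer: Final heading: North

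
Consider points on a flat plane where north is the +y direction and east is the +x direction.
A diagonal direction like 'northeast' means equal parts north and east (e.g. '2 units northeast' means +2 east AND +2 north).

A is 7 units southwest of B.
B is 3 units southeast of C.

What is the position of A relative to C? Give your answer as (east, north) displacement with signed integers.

Answer: A is at (east=-4, north=-10) relative to C.

Derivation:
Place C at the origin (east=0, north=0).
  B is 3 units southeast of C: delta (east=+3, north=-3); B at (east=3, north=-3).
  A is 7 units southwest of B: delta (east=-7, north=-7); A at (east=-4, north=-10).
Therefore A relative to C: (east=-4, north=-10).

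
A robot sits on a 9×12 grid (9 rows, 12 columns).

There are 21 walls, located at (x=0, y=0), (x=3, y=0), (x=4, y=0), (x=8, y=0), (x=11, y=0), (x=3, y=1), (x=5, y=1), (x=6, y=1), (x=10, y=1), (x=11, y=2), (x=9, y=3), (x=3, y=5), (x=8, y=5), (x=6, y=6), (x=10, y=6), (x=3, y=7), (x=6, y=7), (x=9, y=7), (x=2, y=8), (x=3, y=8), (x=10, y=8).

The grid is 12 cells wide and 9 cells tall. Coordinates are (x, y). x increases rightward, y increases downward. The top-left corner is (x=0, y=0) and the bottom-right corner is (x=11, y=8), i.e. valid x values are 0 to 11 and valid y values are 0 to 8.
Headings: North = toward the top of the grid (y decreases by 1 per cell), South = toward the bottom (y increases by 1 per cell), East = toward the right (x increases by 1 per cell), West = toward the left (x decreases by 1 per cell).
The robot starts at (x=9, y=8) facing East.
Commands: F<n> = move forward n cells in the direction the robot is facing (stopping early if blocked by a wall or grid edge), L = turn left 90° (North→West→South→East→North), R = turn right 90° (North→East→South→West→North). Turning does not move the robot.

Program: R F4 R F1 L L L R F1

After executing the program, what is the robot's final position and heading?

Answer: Final position: (x=9, y=8), facing East

Derivation:
Start: (x=9, y=8), facing East
  R: turn right, now facing South
  F4: move forward 0/4 (blocked), now at (x=9, y=8)
  R: turn right, now facing West
  F1: move forward 1, now at (x=8, y=8)
  L: turn left, now facing South
  L: turn left, now facing East
  L: turn left, now facing North
  R: turn right, now facing East
  F1: move forward 1, now at (x=9, y=8)
Final: (x=9, y=8), facing East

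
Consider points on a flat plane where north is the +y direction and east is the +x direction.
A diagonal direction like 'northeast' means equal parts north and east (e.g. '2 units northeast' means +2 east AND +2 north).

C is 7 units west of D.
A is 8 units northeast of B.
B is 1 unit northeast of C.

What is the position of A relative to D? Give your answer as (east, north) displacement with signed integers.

Answer: A is at (east=2, north=9) relative to D.

Derivation:
Place D at the origin (east=0, north=0).
  C is 7 units west of D: delta (east=-7, north=+0); C at (east=-7, north=0).
  B is 1 unit northeast of C: delta (east=+1, north=+1); B at (east=-6, north=1).
  A is 8 units northeast of B: delta (east=+8, north=+8); A at (east=2, north=9).
Therefore A relative to D: (east=2, north=9).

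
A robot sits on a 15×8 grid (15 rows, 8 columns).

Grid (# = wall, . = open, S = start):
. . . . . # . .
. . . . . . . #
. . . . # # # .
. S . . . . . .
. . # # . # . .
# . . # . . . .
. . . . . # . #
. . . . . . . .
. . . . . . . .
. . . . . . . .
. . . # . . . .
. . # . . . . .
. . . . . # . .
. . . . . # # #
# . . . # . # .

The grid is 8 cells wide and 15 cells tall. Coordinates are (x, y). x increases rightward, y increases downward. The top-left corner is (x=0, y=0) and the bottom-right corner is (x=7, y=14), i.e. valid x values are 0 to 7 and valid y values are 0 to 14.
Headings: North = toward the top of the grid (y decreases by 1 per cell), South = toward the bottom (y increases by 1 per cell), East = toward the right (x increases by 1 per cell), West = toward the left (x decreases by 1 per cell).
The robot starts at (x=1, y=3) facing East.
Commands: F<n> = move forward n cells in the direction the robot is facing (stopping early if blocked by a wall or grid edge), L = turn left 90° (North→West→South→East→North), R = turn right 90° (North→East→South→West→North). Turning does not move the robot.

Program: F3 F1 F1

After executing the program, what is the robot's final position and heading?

Start: (x=1, y=3), facing East
  F3: move forward 3, now at (x=4, y=3)
  F1: move forward 1, now at (x=5, y=3)
  F1: move forward 1, now at (x=6, y=3)
Final: (x=6, y=3), facing East

Answer: Final position: (x=6, y=3), facing East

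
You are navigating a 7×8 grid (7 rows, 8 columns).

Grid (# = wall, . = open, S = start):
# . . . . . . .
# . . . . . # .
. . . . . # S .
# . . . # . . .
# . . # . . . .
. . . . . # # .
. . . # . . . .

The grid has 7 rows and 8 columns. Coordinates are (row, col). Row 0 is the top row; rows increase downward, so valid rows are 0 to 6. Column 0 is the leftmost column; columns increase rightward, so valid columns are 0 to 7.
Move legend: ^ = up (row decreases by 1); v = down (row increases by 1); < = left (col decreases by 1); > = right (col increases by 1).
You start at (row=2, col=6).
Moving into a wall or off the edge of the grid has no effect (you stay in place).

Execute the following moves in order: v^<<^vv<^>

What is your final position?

Start: (row=2, col=6)
  v (down): (row=2, col=6) -> (row=3, col=6)
  ^ (up): (row=3, col=6) -> (row=2, col=6)
  < (left): blocked, stay at (row=2, col=6)
  < (left): blocked, stay at (row=2, col=6)
  ^ (up): blocked, stay at (row=2, col=6)
  v (down): (row=2, col=6) -> (row=3, col=6)
  v (down): (row=3, col=6) -> (row=4, col=6)
  < (left): (row=4, col=6) -> (row=4, col=5)
  ^ (up): (row=4, col=5) -> (row=3, col=5)
  > (right): (row=3, col=5) -> (row=3, col=6)
Final: (row=3, col=6)

Answer: Final position: (row=3, col=6)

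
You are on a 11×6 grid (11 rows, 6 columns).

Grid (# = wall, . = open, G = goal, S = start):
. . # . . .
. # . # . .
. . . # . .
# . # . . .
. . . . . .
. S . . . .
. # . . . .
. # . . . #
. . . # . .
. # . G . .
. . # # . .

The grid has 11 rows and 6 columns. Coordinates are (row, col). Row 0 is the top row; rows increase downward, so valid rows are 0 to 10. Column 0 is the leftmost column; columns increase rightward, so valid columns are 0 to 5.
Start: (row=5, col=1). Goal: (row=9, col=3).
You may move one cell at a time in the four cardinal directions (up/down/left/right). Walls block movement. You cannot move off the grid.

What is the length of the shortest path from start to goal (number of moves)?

BFS from (row=5, col=1) until reaching (row=9, col=3):
  Distance 0: (row=5, col=1)
  Distance 1: (row=4, col=1), (row=5, col=0), (row=5, col=2)
  Distance 2: (row=3, col=1), (row=4, col=0), (row=4, col=2), (row=5, col=3), (row=6, col=0), (row=6, col=2)
  Distance 3: (row=2, col=1), (row=4, col=3), (row=5, col=4), (row=6, col=3), (row=7, col=0), (row=7, col=2)
  Distance 4: (row=2, col=0), (row=2, col=2), (row=3, col=3), (row=4, col=4), (row=5, col=5), (row=6, col=4), (row=7, col=3), (row=8, col=0), (row=8, col=2)
  Distance 5: (row=1, col=0), (row=1, col=2), (row=3, col=4), (row=4, col=5), (row=6, col=5), (row=7, col=4), (row=8, col=1), (row=9, col=0), (row=9, col=2)
  Distance 6: (row=0, col=0), (row=2, col=4), (row=3, col=5), (row=8, col=4), (row=9, col=3), (row=10, col=0)  <- goal reached here
One shortest path (6 moves): (row=5, col=1) -> (row=5, col=2) -> (row=6, col=2) -> (row=7, col=2) -> (row=8, col=2) -> (row=9, col=2) -> (row=9, col=3)

Answer: Shortest path length: 6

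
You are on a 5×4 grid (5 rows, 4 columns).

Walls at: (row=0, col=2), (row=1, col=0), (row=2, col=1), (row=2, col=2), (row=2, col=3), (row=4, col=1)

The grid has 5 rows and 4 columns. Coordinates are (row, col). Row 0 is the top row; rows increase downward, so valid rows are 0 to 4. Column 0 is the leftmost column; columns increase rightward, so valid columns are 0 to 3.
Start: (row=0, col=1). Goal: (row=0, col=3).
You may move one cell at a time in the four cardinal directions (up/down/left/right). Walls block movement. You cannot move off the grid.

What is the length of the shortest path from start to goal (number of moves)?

BFS from (row=0, col=1) until reaching (row=0, col=3):
  Distance 0: (row=0, col=1)
  Distance 1: (row=0, col=0), (row=1, col=1)
  Distance 2: (row=1, col=2)
  Distance 3: (row=1, col=3)
  Distance 4: (row=0, col=3)  <- goal reached here
One shortest path (4 moves): (row=0, col=1) -> (row=1, col=1) -> (row=1, col=2) -> (row=1, col=3) -> (row=0, col=3)

Answer: Shortest path length: 4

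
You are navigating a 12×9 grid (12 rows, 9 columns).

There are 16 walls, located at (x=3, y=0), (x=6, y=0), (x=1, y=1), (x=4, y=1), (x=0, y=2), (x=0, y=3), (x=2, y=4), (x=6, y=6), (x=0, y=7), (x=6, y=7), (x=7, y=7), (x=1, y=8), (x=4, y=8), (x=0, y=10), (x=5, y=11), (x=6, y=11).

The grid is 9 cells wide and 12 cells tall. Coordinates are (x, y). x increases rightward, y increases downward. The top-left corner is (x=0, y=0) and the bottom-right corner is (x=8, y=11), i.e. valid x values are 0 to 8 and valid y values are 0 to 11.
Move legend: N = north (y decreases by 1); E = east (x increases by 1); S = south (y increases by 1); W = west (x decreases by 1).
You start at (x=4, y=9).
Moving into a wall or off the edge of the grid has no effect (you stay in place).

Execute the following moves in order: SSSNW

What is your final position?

Start: (x=4, y=9)
  S (south): (x=4, y=9) -> (x=4, y=10)
  S (south): (x=4, y=10) -> (x=4, y=11)
  S (south): blocked, stay at (x=4, y=11)
  N (north): (x=4, y=11) -> (x=4, y=10)
  W (west): (x=4, y=10) -> (x=3, y=10)
Final: (x=3, y=10)

Answer: Final position: (x=3, y=10)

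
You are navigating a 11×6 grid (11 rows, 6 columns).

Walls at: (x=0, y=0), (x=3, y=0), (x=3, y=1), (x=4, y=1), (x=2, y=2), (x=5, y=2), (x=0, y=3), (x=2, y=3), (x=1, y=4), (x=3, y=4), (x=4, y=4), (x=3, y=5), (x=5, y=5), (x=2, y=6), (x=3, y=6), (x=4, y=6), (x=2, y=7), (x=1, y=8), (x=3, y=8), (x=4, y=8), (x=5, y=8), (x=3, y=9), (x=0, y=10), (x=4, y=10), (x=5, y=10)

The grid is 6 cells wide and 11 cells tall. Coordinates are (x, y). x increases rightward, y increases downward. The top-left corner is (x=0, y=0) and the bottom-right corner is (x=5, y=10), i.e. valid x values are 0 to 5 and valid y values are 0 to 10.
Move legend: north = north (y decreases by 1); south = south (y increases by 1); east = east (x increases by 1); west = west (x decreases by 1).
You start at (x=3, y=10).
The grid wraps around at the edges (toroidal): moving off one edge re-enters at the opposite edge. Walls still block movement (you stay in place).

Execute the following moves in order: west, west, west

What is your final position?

Answer: Final position: (x=1, y=10)

Derivation:
Start: (x=3, y=10)
  west (west): (x=3, y=10) -> (x=2, y=10)
  west (west): (x=2, y=10) -> (x=1, y=10)
  west (west): blocked, stay at (x=1, y=10)
Final: (x=1, y=10)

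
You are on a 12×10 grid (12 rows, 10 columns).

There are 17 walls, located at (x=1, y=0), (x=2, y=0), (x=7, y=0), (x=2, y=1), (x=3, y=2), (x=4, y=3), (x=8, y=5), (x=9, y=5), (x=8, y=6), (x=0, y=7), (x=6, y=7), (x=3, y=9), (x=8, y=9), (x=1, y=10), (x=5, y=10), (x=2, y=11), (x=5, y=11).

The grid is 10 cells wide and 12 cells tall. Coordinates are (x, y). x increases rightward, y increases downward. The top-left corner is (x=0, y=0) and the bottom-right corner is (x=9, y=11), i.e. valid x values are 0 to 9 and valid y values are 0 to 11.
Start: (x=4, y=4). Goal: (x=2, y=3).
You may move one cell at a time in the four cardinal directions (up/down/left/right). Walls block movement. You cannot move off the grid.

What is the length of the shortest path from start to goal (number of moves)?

BFS from (x=4, y=4) until reaching (x=2, y=3):
  Distance 0: (x=4, y=4)
  Distance 1: (x=3, y=4), (x=5, y=4), (x=4, y=5)
  Distance 2: (x=3, y=3), (x=5, y=3), (x=2, y=4), (x=6, y=4), (x=3, y=5), (x=5, y=5), (x=4, y=6)
  Distance 3: (x=5, y=2), (x=2, y=3), (x=6, y=3), (x=1, y=4), (x=7, y=4), (x=2, y=5), (x=6, y=5), (x=3, y=6), (x=5, y=6), (x=4, y=7)  <- goal reached here
One shortest path (3 moves): (x=4, y=4) -> (x=3, y=4) -> (x=2, y=4) -> (x=2, y=3)

Answer: Shortest path length: 3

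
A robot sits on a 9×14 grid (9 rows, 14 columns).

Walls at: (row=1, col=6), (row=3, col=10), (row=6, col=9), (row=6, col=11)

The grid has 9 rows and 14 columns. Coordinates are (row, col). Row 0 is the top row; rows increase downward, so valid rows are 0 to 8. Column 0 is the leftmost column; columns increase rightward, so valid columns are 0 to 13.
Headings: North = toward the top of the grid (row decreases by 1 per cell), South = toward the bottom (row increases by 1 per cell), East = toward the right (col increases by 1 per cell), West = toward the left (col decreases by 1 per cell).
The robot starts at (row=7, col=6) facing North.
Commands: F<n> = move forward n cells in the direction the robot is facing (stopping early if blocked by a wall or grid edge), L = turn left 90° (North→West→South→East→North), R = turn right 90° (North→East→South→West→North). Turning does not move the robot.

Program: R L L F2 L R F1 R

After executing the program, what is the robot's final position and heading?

Answer: Final position: (row=7, col=3), facing North

Derivation:
Start: (row=7, col=6), facing North
  R: turn right, now facing East
  L: turn left, now facing North
  L: turn left, now facing West
  F2: move forward 2, now at (row=7, col=4)
  L: turn left, now facing South
  R: turn right, now facing West
  F1: move forward 1, now at (row=7, col=3)
  R: turn right, now facing North
Final: (row=7, col=3), facing North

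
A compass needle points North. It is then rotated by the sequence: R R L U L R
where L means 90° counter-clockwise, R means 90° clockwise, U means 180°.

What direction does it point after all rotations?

Start: North
  R (right (90° clockwise)) -> East
  R (right (90° clockwise)) -> South
  L (left (90° counter-clockwise)) -> East
  U (U-turn (180°)) -> West
  L (left (90° counter-clockwise)) -> South
  R (right (90° clockwise)) -> West
Final: West

Answer: Final heading: West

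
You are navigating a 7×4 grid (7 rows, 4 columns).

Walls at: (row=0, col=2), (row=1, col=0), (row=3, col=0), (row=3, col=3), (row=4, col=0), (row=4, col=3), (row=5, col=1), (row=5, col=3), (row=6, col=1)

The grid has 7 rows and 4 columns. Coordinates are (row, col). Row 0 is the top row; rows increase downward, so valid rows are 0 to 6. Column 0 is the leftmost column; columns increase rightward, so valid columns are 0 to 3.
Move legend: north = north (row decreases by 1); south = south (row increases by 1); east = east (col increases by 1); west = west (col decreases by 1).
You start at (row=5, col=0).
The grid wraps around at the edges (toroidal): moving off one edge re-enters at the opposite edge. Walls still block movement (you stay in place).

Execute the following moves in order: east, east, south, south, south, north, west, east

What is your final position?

Start: (row=5, col=0)
  east (east): blocked, stay at (row=5, col=0)
  east (east): blocked, stay at (row=5, col=0)
  south (south): (row=5, col=0) -> (row=6, col=0)
  south (south): (row=6, col=0) -> (row=0, col=0)
  south (south): blocked, stay at (row=0, col=0)
  north (north): (row=0, col=0) -> (row=6, col=0)
  west (west): (row=6, col=0) -> (row=6, col=3)
  east (east): (row=6, col=3) -> (row=6, col=0)
Final: (row=6, col=0)

Answer: Final position: (row=6, col=0)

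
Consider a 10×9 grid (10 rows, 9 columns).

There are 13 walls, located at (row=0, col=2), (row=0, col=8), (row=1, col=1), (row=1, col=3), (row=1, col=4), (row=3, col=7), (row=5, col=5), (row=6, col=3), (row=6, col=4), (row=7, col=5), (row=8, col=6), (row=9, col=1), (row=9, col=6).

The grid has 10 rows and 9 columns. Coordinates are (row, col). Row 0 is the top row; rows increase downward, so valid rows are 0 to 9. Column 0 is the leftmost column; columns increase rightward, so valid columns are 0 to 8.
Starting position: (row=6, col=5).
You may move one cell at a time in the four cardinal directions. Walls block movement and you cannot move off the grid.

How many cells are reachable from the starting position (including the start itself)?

BFS flood-fill from (row=6, col=5):
  Distance 0: (row=6, col=5)
  Distance 1: (row=6, col=6)
  Distance 2: (row=5, col=6), (row=6, col=7), (row=7, col=6)
  Distance 3: (row=4, col=6), (row=5, col=7), (row=6, col=8), (row=7, col=7)
  Distance 4: (row=3, col=6), (row=4, col=5), (row=4, col=7), (row=5, col=8), (row=7, col=8), (row=8, col=7)
  Distance 5: (row=2, col=6), (row=3, col=5), (row=4, col=4), (row=4, col=8), (row=8, col=8), (row=9, col=7)
  Distance 6: (row=1, col=6), (row=2, col=5), (row=2, col=7), (row=3, col=4), (row=3, col=8), (row=4, col=3), (row=5, col=4), (row=9, col=8)
  Distance 7: (row=0, col=6), (row=1, col=5), (row=1, col=7), (row=2, col=4), (row=2, col=8), (row=3, col=3), (row=4, col=2), (row=5, col=3)
  Distance 8: (row=0, col=5), (row=0, col=7), (row=1, col=8), (row=2, col=3), (row=3, col=2), (row=4, col=1), (row=5, col=2)
  Distance 9: (row=0, col=4), (row=2, col=2), (row=3, col=1), (row=4, col=0), (row=5, col=1), (row=6, col=2)
  Distance 10: (row=0, col=3), (row=1, col=2), (row=2, col=1), (row=3, col=0), (row=5, col=0), (row=6, col=1), (row=7, col=2)
  Distance 11: (row=2, col=0), (row=6, col=0), (row=7, col=1), (row=7, col=3), (row=8, col=2)
  Distance 12: (row=1, col=0), (row=7, col=0), (row=7, col=4), (row=8, col=1), (row=8, col=3), (row=9, col=2)
  Distance 13: (row=0, col=0), (row=8, col=0), (row=8, col=4), (row=9, col=3)
  Distance 14: (row=0, col=1), (row=8, col=5), (row=9, col=0), (row=9, col=4)
  Distance 15: (row=9, col=5)
Total reachable: 77 (grid has 77 open cells total)

Answer: Reachable cells: 77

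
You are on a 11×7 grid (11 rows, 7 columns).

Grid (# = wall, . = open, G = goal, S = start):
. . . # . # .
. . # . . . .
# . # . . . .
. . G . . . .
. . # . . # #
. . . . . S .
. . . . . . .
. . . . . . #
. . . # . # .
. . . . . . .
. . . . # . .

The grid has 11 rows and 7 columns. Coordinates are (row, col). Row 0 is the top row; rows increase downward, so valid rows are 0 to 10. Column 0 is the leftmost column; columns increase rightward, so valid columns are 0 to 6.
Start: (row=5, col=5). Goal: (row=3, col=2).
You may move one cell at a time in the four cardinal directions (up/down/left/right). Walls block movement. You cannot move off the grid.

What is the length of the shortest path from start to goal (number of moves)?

Answer: Shortest path length: 5

Derivation:
BFS from (row=5, col=5) until reaching (row=3, col=2):
  Distance 0: (row=5, col=5)
  Distance 1: (row=5, col=4), (row=5, col=6), (row=6, col=5)
  Distance 2: (row=4, col=4), (row=5, col=3), (row=6, col=4), (row=6, col=6), (row=7, col=5)
  Distance 3: (row=3, col=4), (row=4, col=3), (row=5, col=2), (row=6, col=3), (row=7, col=4)
  Distance 4: (row=2, col=4), (row=3, col=3), (row=3, col=5), (row=5, col=1), (row=6, col=2), (row=7, col=3), (row=8, col=4)
  Distance 5: (row=1, col=4), (row=2, col=3), (row=2, col=5), (row=3, col=2), (row=3, col=6), (row=4, col=1), (row=5, col=0), (row=6, col=1), (row=7, col=2), (row=9, col=4)  <- goal reached here
One shortest path (5 moves): (row=5, col=5) -> (row=5, col=4) -> (row=5, col=3) -> (row=4, col=3) -> (row=3, col=3) -> (row=3, col=2)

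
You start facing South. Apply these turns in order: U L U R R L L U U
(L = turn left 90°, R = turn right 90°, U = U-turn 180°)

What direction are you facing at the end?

Answer: Final heading: East

Derivation:
Start: South
  U (U-turn (180°)) -> North
  L (left (90° counter-clockwise)) -> West
  U (U-turn (180°)) -> East
  R (right (90° clockwise)) -> South
  R (right (90° clockwise)) -> West
  L (left (90° counter-clockwise)) -> South
  L (left (90° counter-clockwise)) -> East
  U (U-turn (180°)) -> West
  U (U-turn (180°)) -> East
Final: East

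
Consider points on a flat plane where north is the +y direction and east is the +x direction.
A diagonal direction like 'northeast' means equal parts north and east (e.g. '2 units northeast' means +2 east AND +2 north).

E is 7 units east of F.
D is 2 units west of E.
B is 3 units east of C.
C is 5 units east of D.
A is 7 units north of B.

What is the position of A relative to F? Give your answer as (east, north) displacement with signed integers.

Place F at the origin (east=0, north=0).
  E is 7 units east of F: delta (east=+7, north=+0); E at (east=7, north=0).
  D is 2 units west of E: delta (east=-2, north=+0); D at (east=5, north=0).
  C is 5 units east of D: delta (east=+5, north=+0); C at (east=10, north=0).
  B is 3 units east of C: delta (east=+3, north=+0); B at (east=13, north=0).
  A is 7 units north of B: delta (east=+0, north=+7); A at (east=13, north=7).
Therefore A relative to F: (east=13, north=7).

Answer: A is at (east=13, north=7) relative to F.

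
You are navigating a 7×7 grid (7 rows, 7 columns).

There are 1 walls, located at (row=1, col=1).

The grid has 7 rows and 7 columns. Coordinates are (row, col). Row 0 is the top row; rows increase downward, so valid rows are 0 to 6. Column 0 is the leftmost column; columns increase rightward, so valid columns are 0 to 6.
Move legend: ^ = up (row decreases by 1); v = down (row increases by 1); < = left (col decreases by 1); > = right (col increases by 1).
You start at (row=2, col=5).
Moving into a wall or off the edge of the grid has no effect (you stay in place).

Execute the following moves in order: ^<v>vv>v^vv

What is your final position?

Start: (row=2, col=5)
  ^ (up): (row=2, col=5) -> (row=1, col=5)
  < (left): (row=1, col=5) -> (row=1, col=4)
  v (down): (row=1, col=4) -> (row=2, col=4)
  > (right): (row=2, col=4) -> (row=2, col=5)
  v (down): (row=2, col=5) -> (row=3, col=5)
  v (down): (row=3, col=5) -> (row=4, col=5)
  > (right): (row=4, col=5) -> (row=4, col=6)
  v (down): (row=4, col=6) -> (row=5, col=6)
  ^ (up): (row=5, col=6) -> (row=4, col=6)
  v (down): (row=4, col=6) -> (row=5, col=6)
  v (down): (row=5, col=6) -> (row=6, col=6)
Final: (row=6, col=6)

Answer: Final position: (row=6, col=6)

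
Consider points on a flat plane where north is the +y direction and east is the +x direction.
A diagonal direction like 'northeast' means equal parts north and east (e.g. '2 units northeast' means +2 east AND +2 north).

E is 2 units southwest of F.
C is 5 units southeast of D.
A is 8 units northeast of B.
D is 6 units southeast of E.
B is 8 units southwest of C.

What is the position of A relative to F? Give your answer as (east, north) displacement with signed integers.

Answer: A is at (east=9, north=-13) relative to F.

Derivation:
Place F at the origin (east=0, north=0).
  E is 2 units southwest of F: delta (east=-2, north=-2); E at (east=-2, north=-2).
  D is 6 units southeast of E: delta (east=+6, north=-6); D at (east=4, north=-8).
  C is 5 units southeast of D: delta (east=+5, north=-5); C at (east=9, north=-13).
  B is 8 units southwest of C: delta (east=-8, north=-8); B at (east=1, north=-21).
  A is 8 units northeast of B: delta (east=+8, north=+8); A at (east=9, north=-13).
Therefore A relative to F: (east=9, north=-13).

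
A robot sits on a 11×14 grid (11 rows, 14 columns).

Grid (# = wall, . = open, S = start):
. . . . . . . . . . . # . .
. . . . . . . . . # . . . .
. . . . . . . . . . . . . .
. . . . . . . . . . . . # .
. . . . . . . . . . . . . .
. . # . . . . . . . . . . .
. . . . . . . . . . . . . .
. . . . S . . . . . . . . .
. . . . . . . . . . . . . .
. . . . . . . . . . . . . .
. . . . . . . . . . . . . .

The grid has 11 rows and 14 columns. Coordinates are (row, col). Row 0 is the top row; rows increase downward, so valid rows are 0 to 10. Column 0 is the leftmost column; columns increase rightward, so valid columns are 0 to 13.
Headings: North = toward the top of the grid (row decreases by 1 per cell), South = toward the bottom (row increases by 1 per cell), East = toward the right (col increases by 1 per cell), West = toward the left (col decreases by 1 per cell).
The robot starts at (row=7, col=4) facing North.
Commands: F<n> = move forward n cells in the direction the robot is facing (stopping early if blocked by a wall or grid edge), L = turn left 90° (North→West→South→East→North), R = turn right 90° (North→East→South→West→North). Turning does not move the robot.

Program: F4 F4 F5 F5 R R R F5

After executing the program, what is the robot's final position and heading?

Answer: Final position: (row=0, col=0), facing West

Derivation:
Start: (row=7, col=4), facing North
  F4: move forward 4, now at (row=3, col=4)
  F4: move forward 3/4 (blocked), now at (row=0, col=4)
  F5: move forward 0/5 (blocked), now at (row=0, col=4)
  F5: move forward 0/5 (blocked), now at (row=0, col=4)
  R: turn right, now facing East
  R: turn right, now facing South
  R: turn right, now facing West
  F5: move forward 4/5 (blocked), now at (row=0, col=0)
Final: (row=0, col=0), facing West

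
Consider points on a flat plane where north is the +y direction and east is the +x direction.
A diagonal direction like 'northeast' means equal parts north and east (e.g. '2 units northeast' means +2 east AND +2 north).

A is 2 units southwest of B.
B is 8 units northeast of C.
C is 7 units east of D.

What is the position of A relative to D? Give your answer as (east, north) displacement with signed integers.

Answer: A is at (east=13, north=6) relative to D.

Derivation:
Place D at the origin (east=0, north=0).
  C is 7 units east of D: delta (east=+7, north=+0); C at (east=7, north=0).
  B is 8 units northeast of C: delta (east=+8, north=+8); B at (east=15, north=8).
  A is 2 units southwest of B: delta (east=-2, north=-2); A at (east=13, north=6).
Therefore A relative to D: (east=13, north=6).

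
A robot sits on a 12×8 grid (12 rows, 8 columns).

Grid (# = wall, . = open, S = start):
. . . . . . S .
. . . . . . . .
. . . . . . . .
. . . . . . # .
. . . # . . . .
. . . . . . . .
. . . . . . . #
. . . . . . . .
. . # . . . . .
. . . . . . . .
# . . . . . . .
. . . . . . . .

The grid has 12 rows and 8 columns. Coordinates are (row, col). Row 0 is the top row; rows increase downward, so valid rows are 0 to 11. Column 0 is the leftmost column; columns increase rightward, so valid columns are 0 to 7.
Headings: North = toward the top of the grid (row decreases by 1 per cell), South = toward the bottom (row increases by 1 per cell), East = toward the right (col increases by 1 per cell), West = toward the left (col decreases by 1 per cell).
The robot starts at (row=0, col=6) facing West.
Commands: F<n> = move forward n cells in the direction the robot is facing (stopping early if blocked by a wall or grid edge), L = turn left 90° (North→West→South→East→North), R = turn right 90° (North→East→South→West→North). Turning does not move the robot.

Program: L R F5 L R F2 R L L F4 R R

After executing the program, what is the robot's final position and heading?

Answer: Final position: (row=4, col=0), facing North

Derivation:
Start: (row=0, col=6), facing West
  L: turn left, now facing South
  R: turn right, now facing West
  F5: move forward 5, now at (row=0, col=1)
  L: turn left, now facing South
  R: turn right, now facing West
  F2: move forward 1/2 (blocked), now at (row=0, col=0)
  R: turn right, now facing North
  L: turn left, now facing West
  L: turn left, now facing South
  F4: move forward 4, now at (row=4, col=0)
  R: turn right, now facing West
  R: turn right, now facing North
Final: (row=4, col=0), facing North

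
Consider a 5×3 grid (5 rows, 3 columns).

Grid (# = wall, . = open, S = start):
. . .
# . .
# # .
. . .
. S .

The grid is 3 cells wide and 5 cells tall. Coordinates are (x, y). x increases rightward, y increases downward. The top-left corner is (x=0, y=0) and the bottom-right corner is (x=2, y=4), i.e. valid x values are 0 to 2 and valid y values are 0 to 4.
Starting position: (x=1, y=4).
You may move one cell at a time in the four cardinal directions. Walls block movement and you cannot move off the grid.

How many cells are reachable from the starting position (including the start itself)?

BFS flood-fill from (x=1, y=4):
  Distance 0: (x=1, y=4)
  Distance 1: (x=1, y=3), (x=0, y=4), (x=2, y=4)
  Distance 2: (x=0, y=3), (x=2, y=3)
  Distance 3: (x=2, y=2)
  Distance 4: (x=2, y=1)
  Distance 5: (x=2, y=0), (x=1, y=1)
  Distance 6: (x=1, y=0)
  Distance 7: (x=0, y=0)
Total reachable: 12 (grid has 12 open cells total)

Answer: Reachable cells: 12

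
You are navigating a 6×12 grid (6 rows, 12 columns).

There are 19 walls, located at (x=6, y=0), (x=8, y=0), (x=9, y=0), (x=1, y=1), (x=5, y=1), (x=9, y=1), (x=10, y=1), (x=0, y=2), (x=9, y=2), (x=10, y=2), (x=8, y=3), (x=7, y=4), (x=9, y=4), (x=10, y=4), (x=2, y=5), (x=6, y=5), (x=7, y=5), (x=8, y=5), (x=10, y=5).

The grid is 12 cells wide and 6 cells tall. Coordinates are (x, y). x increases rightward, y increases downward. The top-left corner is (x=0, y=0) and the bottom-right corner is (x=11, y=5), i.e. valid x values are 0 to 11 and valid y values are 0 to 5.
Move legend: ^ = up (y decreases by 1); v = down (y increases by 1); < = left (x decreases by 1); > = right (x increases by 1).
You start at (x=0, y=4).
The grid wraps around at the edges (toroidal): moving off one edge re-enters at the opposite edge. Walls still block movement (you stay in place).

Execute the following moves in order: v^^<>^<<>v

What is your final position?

Start: (x=0, y=4)
  v (down): (x=0, y=4) -> (x=0, y=5)
  ^ (up): (x=0, y=5) -> (x=0, y=4)
  ^ (up): (x=0, y=4) -> (x=0, y=3)
  < (left): (x=0, y=3) -> (x=11, y=3)
  > (right): (x=11, y=3) -> (x=0, y=3)
  ^ (up): blocked, stay at (x=0, y=3)
  < (left): (x=0, y=3) -> (x=11, y=3)
  < (left): (x=11, y=3) -> (x=10, y=3)
  > (right): (x=10, y=3) -> (x=11, y=3)
  v (down): (x=11, y=3) -> (x=11, y=4)
Final: (x=11, y=4)

Answer: Final position: (x=11, y=4)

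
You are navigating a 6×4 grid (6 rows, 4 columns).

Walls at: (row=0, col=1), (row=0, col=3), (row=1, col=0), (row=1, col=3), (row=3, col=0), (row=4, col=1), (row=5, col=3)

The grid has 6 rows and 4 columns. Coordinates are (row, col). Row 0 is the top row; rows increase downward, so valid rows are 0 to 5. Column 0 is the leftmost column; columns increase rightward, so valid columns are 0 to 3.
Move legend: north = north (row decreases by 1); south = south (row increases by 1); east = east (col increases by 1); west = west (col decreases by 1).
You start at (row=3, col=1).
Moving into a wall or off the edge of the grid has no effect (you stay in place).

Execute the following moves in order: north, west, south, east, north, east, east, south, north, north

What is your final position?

Start: (row=3, col=1)
  north (north): (row=3, col=1) -> (row=2, col=1)
  west (west): (row=2, col=1) -> (row=2, col=0)
  south (south): blocked, stay at (row=2, col=0)
  east (east): (row=2, col=0) -> (row=2, col=1)
  north (north): (row=2, col=1) -> (row=1, col=1)
  east (east): (row=1, col=1) -> (row=1, col=2)
  east (east): blocked, stay at (row=1, col=2)
  south (south): (row=1, col=2) -> (row=2, col=2)
  north (north): (row=2, col=2) -> (row=1, col=2)
  north (north): (row=1, col=2) -> (row=0, col=2)
Final: (row=0, col=2)

Answer: Final position: (row=0, col=2)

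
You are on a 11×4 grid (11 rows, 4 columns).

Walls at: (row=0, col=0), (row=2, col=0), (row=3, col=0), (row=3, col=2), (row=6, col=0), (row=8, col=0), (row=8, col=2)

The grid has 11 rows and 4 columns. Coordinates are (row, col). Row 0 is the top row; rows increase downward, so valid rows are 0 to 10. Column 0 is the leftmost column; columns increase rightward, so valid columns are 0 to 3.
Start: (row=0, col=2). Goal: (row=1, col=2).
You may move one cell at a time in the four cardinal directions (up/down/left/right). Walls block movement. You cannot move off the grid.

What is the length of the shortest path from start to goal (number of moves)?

Answer: Shortest path length: 1

Derivation:
BFS from (row=0, col=2) until reaching (row=1, col=2):
  Distance 0: (row=0, col=2)
  Distance 1: (row=0, col=1), (row=0, col=3), (row=1, col=2)  <- goal reached here
One shortest path (1 moves): (row=0, col=2) -> (row=1, col=2)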